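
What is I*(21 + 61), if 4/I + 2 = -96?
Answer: -164/49 ≈ -3.3469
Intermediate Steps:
I = -2/49 (I = 4/(-2 - 96) = 4/(-98) = 4*(-1/98) = -2/49 ≈ -0.040816)
I*(21 + 61) = -2*(21 + 61)/49 = -2/49*82 = -164/49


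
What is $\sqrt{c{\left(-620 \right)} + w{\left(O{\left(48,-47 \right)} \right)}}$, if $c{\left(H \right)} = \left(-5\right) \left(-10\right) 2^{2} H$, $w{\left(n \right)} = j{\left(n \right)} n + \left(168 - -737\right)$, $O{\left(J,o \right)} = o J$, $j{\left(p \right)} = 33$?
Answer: $i \sqrt{197543} \approx 444.46 i$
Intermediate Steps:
$O{\left(J,o \right)} = J o$
$w{\left(n \right)} = 905 + 33 n$ ($w{\left(n \right)} = 33 n + \left(168 - -737\right) = 33 n + \left(168 + 737\right) = 33 n + 905 = 905 + 33 n$)
$c{\left(H \right)} = 200 H$ ($c{\left(H \right)} = 50 \cdot 4 H = 200 H$)
$\sqrt{c{\left(-620 \right)} + w{\left(O{\left(48,-47 \right)} \right)}} = \sqrt{200 \left(-620\right) + \left(905 + 33 \cdot 48 \left(-47\right)\right)} = \sqrt{-124000 + \left(905 + 33 \left(-2256\right)\right)} = \sqrt{-124000 + \left(905 - 74448\right)} = \sqrt{-124000 - 73543} = \sqrt{-197543} = i \sqrt{197543}$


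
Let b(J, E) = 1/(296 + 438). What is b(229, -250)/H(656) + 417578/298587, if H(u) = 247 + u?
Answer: 92257277381/65968020258 ≈ 1.3985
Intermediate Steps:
b(J, E) = 1/734
b(229, -250)/H(656) + 417578/298587 = 1/(734*(247 + 656)) + 417578/298587 = (1/734)/903 + 417578*(1/298587) = (1/734)*(1/903) + 417578/298587 = 1/662802 + 417578/298587 = 92257277381/65968020258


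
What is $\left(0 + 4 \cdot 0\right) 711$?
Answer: $0$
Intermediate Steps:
$\left(0 + 4 \cdot 0\right) 711 = \left(0 + 0\right) 711 = 0 \cdot 711 = 0$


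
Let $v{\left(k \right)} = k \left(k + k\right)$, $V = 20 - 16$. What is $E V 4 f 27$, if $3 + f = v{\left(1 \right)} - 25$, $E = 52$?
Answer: $-584064$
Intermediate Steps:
$V = 4$ ($V = 20 - 16 = 4$)
$v{\left(k \right)} = 2 k^{2}$ ($v{\left(k \right)} = k 2 k = 2 k^{2}$)
$f = -26$ ($f = -3 + \left(2 \cdot 1^{2} - 25\right) = -3 + \left(2 \cdot 1 - 25\right) = -3 + \left(2 - 25\right) = -3 - 23 = -26$)
$E V 4 f 27 = 52 \cdot 4 \cdot 4 \left(\left(-26\right) 27\right) = 52 \cdot 16 \left(-702\right) = 832 \left(-702\right) = -584064$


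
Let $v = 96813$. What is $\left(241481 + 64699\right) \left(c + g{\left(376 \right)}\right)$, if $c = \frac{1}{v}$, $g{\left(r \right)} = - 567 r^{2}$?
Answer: $- \frac{264013865688591900}{10757} \approx -2.4543 \cdot 10^{13}$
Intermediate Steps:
$c = \frac{1}{96813} \approx 1.0329 \cdot 10^{-5}$
$\left(241481 + 64699\right) \left(c + g{\left(376 \right)}\right) = \left(241481 + 64699\right) \left(\frac{1}{96813} - 567 \cdot 376^{2}\right) = 306180 \left(\frac{1}{96813} - 80160192\right) = 306180 \left(- \frac{7760548668095}{96813}\right) = - \frac{264013865688591900}{10757}$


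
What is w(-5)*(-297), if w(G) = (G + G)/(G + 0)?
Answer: -594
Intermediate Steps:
w(G) = 2 (w(G) = (2*G)/G = 2)
w(-5)*(-297) = 2*(-297) = -594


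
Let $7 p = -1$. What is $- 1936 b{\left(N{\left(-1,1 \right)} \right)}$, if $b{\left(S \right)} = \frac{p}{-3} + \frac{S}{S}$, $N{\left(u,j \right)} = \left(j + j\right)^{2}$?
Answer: $- \frac{42592}{21} \approx -2028.2$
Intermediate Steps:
$p = - \frac{1}{7}$ ($p = \frac{1}{7} \left(-1\right) = - \frac{1}{7} \approx -0.14286$)
$N{\left(u,j \right)} = 4 j^{2}$ ($N{\left(u,j \right)} = \left(2 j\right)^{2} = 4 j^{2}$)
$b{\left(S \right)} = \frac{22}{21}$ ($b{\left(S \right)} = - \frac{1}{7 \left(-3\right)} + \frac{S}{S} = \left(- \frac{1}{7}\right) \left(- \frac{1}{3}\right) + 1 = \frac{1}{21} + 1 = \frac{22}{21}$)
$- 1936 b{\left(N{\left(-1,1 \right)} \right)} = \left(-1936\right) \frac{22}{21} = - \frac{42592}{21}$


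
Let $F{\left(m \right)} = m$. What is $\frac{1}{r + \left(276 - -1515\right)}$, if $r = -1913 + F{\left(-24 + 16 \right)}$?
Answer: $- \frac{1}{130} \approx -0.0076923$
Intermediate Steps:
$r = -1921$ ($r = -1913 + \left(-24 + 16\right) = -1913 - 8 = -1921$)
$\frac{1}{r + \left(276 - -1515\right)} = \frac{1}{-1921 + \left(276 - -1515\right)} = \frac{1}{-1921 + \left(276 + 1515\right)} = \frac{1}{-1921 + 1791} = \frac{1}{-130} = - \frac{1}{130}$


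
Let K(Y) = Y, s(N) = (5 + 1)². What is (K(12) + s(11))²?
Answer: 2304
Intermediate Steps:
s(N) = 36 (s(N) = 6² = 36)
(K(12) + s(11))² = (12 + 36)² = 48² = 2304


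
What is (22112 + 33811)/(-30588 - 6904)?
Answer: -7989/5356 ≈ -1.4916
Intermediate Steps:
(22112 + 33811)/(-30588 - 6904) = 55923/(-37492) = 55923*(-1/37492) = -7989/5356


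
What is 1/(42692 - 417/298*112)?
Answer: 149/6337756 ≈ 2.3510e-5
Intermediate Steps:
1/(42692 - 417/298*112) = 1/(42692 - 23352/149) = 1/(6337756/149) = 149/6337756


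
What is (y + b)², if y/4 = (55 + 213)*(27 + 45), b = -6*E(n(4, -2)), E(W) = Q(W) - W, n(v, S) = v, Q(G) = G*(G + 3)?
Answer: 5935161600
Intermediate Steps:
Q(G) = G*(3 + G)
E(W) = -W + W*(3 + W) (E(W) = W*(3 + W) - W = -W + W*(3 + W))
b = -144 (b = -24*(2 + 4) = -24*6 = -6*24 = -144)
y = 77184 (y = 4*((55 + 213)*(27 + 45)) = 4*(268*72) = 4*19296 = 77184)
(y + b)² = (77184 - 144)² = 77040² = 5935161600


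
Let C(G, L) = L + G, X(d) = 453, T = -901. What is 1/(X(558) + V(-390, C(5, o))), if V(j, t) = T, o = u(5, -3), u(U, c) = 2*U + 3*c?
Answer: -1/448 ≈ -0.0022321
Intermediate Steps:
o = 1 (o = 2*5 + 3*(-3) = 10 - 9 = 1)
C(G, L) = G + L
V(j, t) = -901
1/(X(558) + V(-390, C(5, o))) = 1/(453 - 901) = 1/(-448) = -1/448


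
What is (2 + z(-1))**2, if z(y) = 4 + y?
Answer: 25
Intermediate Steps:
(2 + z(-1))**2 = (2 + (4 - 1))**2 = (2 + 3)**2 = 5**2 = 25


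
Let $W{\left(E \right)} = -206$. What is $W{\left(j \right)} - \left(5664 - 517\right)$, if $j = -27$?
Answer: $-5353$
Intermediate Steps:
$W{\left(j \right)} - \left(5664 - 517\right) = -206 - \left(5664 - 517\right) = -206 - 5147 = -5353$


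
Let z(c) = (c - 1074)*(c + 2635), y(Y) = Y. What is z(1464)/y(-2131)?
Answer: -1598610/2131 ≈ -750.17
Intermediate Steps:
z(c) = (-1074 + c)*(2635 + c)
z(1464)/y(-2131) = (-2829990 + 1464² + 1561*1464)/(-2131) = (-2829990 + 2143296 + 2285304)*(-1/2131) = 1598610*(-1/2131) = -1598610/2131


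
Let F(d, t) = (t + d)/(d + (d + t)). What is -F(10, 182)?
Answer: -96/101 ≈ -0.95049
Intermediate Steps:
F(d, t) = (d + t)/(t + 2*d)
-F(10, 182) = -(10 + 182)/(182 + 2*10) = -192/(182 + 20) = -192/202 = -1*96/101 = -96/101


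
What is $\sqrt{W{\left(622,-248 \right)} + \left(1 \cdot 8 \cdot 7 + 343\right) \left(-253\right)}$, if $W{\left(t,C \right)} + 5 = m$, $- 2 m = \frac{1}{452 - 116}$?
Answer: $\frac{i \sqrt{2849269290}}{168} \approx 317.73 i$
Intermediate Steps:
$m = - \frac{1}{672}$ ($m = - \frac{1}{2 \left(452 - 116\right)} = - \frac{1}{2 \cdot 336} = \left(- \frac{1}{2}\right) \frac{1}{336} = - \frac{1}{672} \approx -0.0014881$)
$W{\left(t,C \right)} = - \frac{3361}{672}$ ($W{\left(t,C \right)} = -5 - \frac{1}{672} = - \frac{3361}{672}$)
$\sqrt{W{\left(622,-248 \right)} + \left(1 \cdot 8 \cdot 7 + 343\right) \left(-253\right)} = \sqrt{- \frac{3361}{672} + \left(1 \cdot 8 \cdot 7 + 343\right) \left(-253\right)} = \sqrt{- \frac{3361}{672} + \left(8 \cdot 7 + 343\right) \left(-253\right)} = \sqrt{- \frac{3361}{672} + \left(56 + 343\right) \left(-253\right)} = \sqrt{- \frac{3361}{672} + 399 \left(-253\right)} = \sqrt{- \frac{3361}{672} - 100947} = \sqrt{- \frac{67839745}{672}} = \frac{i \sqrt{2849269290}}{168}$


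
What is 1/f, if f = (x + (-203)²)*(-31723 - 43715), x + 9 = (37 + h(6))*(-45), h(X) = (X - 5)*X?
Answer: -1/2962073070 ≈ -3.3760e-10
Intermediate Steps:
h(X) = X*(-5 + X) (h(X) = (-5 + X)*X = X*(-5 + X))
x = -1944 (x = -9 + (37 + 6*(-5 + 6))*(-45) = -9 + (37 + 6*1)*(-45) = -9 + (37 + 6)*(-45) = -9 + 43*(-45) = -9 - 1935 = -1944)
f = -2962073070 (f = (-1944 + (-203)²)*(-31723 - 43715) = (-1944 + 41209)*(-75438) = 39265*(-75438) = -2962073070)
1/f = 1/(-2962073070) = -1/2962073070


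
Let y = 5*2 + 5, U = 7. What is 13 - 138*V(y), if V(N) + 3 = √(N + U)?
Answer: 427 - 138*√22 ≈ -220.28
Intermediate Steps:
y = 15 (y = 10 + 5 = 15)
V(N) = -3 + √(7 + N) (V(N) = -3 + √(N + 7) = -3 + √(7 + N))
13 - 138*V(y) = 13 - 138*(-3 + √(7 + 15)) = 13 - 138*(-3 + √22) = 13 + (414 - 138*√22) = 427 - 138*√22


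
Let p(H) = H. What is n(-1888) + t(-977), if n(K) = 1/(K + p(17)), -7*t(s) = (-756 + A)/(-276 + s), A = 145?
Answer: -1151952/16410541 ≈ -0.070196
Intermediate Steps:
t(s) = 611/(7*(-276 + s)) (t(s) = -(-756 + 145)/(7*(-276 + s)) = -(-611)/(7*(-276 + s)) = 611/(7*(-276 + s)))
n(K) = 1/(17 + K) (n(K) = 1/(K + 17) = 1/(17 + K))
n(-1888) + t(-977) = 1/(17 - 1888) + 611/(7*(-276 - 977)) = 1/(-1871) + (611/7)/(-1253) = -1/1871 + (611/7)*(-1/1253) = -1/1871 - 611/8771 = -1151952/16410541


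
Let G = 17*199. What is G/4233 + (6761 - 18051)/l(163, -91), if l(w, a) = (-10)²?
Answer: -279131/2490 ≈ -112.10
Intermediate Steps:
l(w, a) = 100
G = 3383
G/4233 + (6761 - 18051)/l(163, -91) = 3383/4233 + (6761 - 18051)/100 = 3383*(1/4233) - 11290*1/100 = 199/249 - 1129/10 = -279131/2490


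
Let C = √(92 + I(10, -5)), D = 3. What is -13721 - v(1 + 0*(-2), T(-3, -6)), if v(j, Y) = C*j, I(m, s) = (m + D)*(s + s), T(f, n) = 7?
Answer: -13721 - I*√38 ≈ -13721.0 - 6.1644*I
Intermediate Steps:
I(m, s) = 2*s*(3 + m) (I(m, s) = (m + 3)*(s + s) = (3 + m)*(2*s) = 2*s*(3 + m))
C = I*√38 (C = √(92 + 2*(-5)*(3 + 10)) = √(92 + 2*(-5)*13) = √(92 - 130) = √(-38) = I*√38 ≈ 6.1644*I)
v(j, Y) = I*j*√38 (v(j, Y) = (I*√38)*j = I*j*√38)
-13721 - v(1 + 0*(-2), T(-3, -6)) = -13721 - I*(1 + 0*(-2))*√38 = -13721 - I*(1 + 0)*√38 = -13721 - I*√38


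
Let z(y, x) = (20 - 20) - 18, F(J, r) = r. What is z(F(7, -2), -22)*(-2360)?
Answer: 42480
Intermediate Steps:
z(y, x) = -18 (z(y, x) = 0 - 18 = -18)
z(F(7, -2), -22)*(-2360) = -18*(-2360) = 42480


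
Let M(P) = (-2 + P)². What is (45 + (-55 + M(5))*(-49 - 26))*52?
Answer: 181740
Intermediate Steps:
(45 + (-55 + M(5))*(-49 - 26))*52 = (45 + (-55 + (-2 + 5)²)*(-49 - 26))*52 = (45 + (-55 + 3²)*(-75))*52 = (45 + (-55 + 9)*(-75))*52 = (45 - 46*(-75))*52 = (45 + 3450)*52 = 3495*52 = 181740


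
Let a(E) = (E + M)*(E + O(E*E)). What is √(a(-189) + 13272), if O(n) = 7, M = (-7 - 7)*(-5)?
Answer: √34930 ≈ 186.90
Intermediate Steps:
M = 70 (M = -14*(-5) = 70)
a(E) = (7 + E)*(70 + E) (a(E) = (E + 70)*(E + 7) = (70 + E)*(7 + E) = (7 + E)*(70 + E))
√(a(-189) + 13272) = √((490 + (-189)² + 77*(-189)) + 13272) = √((490 + 35721 - 14553) + 13272) = √(21658 + 13272) = √34930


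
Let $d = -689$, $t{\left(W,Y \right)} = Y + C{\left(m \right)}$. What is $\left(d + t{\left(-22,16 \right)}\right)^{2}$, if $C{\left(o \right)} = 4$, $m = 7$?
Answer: $447561$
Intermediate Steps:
$t{\left(W,Y \right)} = 4 + Y$ ($t{\left(W,Y \right)} = Y + 4 = 4 + Y$)
$\left(d + t{\left(-22,16 \right)}\right)^{2} = \left(-689 + \left(4 + 16\right)\right)^{2} = \left(-689 + 20\right)^{2} = \left(-669\right)^{2} = 447561$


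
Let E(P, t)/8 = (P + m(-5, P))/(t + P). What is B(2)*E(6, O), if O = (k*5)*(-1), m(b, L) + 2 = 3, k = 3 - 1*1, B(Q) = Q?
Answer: -28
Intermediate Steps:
k = 2 (k = 3 - 1 = 2)
m(b, L) = 1 (m(b, L) = -2 + 3 = 1)
O = -10 (O = (2*5)*(-1) = 10*(-1) = -10)
E(P, t) = 8*(1 + P)/(P + t) (E(P, t) = 8*((P + 1)/(t + P)) = 8*((1 + P)/(P + t)) = 8*(1 + P)/(P + t))
B(2)*E(6, O) = 2*(8*(1 + 6)/(6 - 10)) = 2*(8*7/(-4)) = 2*(8*(-¼)*7) = 2*(-14) = -28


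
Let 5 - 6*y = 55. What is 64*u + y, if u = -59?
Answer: -11353/3 ≈ -3784.3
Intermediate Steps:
y = -25/3 (y = ⅚ - ⅙*55 = ⅚ - 55/6 = -25/3 ≈ -8.3333)
64*u + y = 64*(-59) - 25/3 = -3776 - 25/3 = -11353/3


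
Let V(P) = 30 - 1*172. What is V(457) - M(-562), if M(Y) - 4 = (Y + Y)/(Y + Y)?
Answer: -147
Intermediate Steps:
V(P) = -142 (V(P) = 30 - 172 = -142)
M(Y) = 5 (M(Y) = 4 + (Y + Y)/(Y + Y) = 4 + (2*Y)/((2*Y)) = 4 + (2*Y)*(1/(2*Y)) = 4 + 1 = 5)
V(457) - M(-562) = -142 - 1*5 = -142 - 5 = -147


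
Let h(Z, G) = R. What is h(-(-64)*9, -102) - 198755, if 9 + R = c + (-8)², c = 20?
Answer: -198680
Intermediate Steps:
R = 75 (R = -9 + (20 + (-8)²) = -9 + (20 + 64) = -9 + 84 = 75)
h(Z, G) = 75
h(-(-64)*9, -102) - 198755 = 75 - 198755 = -198680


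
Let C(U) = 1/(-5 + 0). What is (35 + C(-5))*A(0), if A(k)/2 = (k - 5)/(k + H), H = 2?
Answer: -174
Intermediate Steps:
A(k) = 2*(-5 + k)/(2 + k) (A(k) = 2*((k - 5)/(k + 2)) = 2*((-5 + k)/(2 + k)) = 2*(-5 + k)/(2 + k))
C(U) = -1/5 (C(U) = 1/(-5) = -1/5)
(35 + C(-5))*A(0) = (35 - 1/5)*(2*(-5 + 0)/(2 + 0)) = 174*(2*(-5)/2)/5 = 174*(2*(1/2)*(-5))/5 = (174/5)*(-5) = -174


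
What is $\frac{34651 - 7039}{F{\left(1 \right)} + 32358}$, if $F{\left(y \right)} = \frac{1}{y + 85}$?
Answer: $\frac{2374632}{2782789} \approx 0.85333$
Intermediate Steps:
$F{\left(y \right)} = \frac{1}{85 + y}$
$\frac{34651 - 7039}{F{\left(1 \right)} + 32358} = \frac{34651 - 7039}{\frac{1}{85 + 1} + 32358} = \frac{27612}{\frac{1}{86} + 32358} = \frac{27612}{\frac{2782789}{86}} = 27612 \cdot \frac{86}{2782789} = \frac{2374632}{2782789}$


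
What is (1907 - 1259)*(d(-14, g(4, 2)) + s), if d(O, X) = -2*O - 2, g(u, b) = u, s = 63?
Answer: 57672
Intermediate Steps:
d(O, X) = -2 - 2*O
(1907 - 1259)*(d(-14, g(4, 2)) + s) = (1907 - 1259)*((-2 - 2*(-14)) + 63) = 648*((-2 + 28) + 63) = 648*(26 + 63) = 648*89 = 57672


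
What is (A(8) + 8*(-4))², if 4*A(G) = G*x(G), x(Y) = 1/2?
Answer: 961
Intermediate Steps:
x(Y) = ½
A(G) = G/8 (A(G) = (G*(½))/4 = (G/2)/4 = G/8)
(A(8) + 8*(-4))² = ((⅛)*8 + 8*(-4))² = (1 - 32)² = (-31)² = 961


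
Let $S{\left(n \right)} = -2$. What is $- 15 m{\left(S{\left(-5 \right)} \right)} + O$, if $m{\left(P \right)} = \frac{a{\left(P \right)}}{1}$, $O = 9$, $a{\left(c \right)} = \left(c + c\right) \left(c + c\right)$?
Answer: $-231$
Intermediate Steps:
$a{\left(c \right)} = 4 c^{2}$ ($a{\left(c \right)} = 2 c 2 c = 4 c^{2}$)
$m{\left(P \right)} = 4 P^{2}$ ($m{\left(P \right)} = \frac{4 P^{2}}{1} = 4 P^{2} \cdot 1 = 4 P^{2}$)
$- 15 m{\left(S{\left(-5 \right)} \right)} + O = - 15 \cdot 4 \left(-2\right)^{2} + 9 = - 15 \cdot 4 \cdot 4 + 9 = \left(-15\right) 16 + 9 = -240 + 9 = -231$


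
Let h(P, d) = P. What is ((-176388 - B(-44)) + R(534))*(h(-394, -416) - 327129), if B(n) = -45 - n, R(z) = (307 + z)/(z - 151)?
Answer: 22125940723740/383 ≈ 5.7770e+10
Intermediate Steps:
R(z) = (307 + z)/(-151 + z)
((-176388 - B(-44)) + R(534))*(h(-394, -416) - 327129) = ((-176388 - (-45 - 1*(-44))) + (307 + 534)/(-151 + 534))*(-394 - 327129) = ((-176388 - (-45 + 44)) + 841/383)*(-327523) = ((-176388 - 1*(-1)) + (1/383)*841)*(-327523) = ((-176388 + 1) + 841/383)*(-327523) = (-176387 + 841/383)*(-327523) = -67555380/383*(-327523) = 22125940723740/383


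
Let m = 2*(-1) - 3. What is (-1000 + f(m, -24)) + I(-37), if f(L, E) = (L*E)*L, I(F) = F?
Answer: -1637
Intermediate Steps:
m = -5 (m = -2 - 3 = -5)
f(L, E) = E*L² (f(L, E) = (E*L)*L = E*L²)
(-1000 + f(m, -24)) + I(-37) = (-1000 - 24*(-5)²) - 37 = (-1000 - 24*25) - 37 = (-1000 - 600) - 37 = -1600 - 37 = -1637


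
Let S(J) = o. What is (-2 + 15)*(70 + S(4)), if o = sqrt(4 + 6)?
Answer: 910 + 13*sqrt(10) ≈ 951.11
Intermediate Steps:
o = sqrt(10) ≈ 3.1623
S(J) = sqrt(10)
(-2 + 15)*(70 + S(4)) = (-2 + 15)*(70 + sqrt(10)) = 13*(70 + sqrt(10)) = 910 + 13*sqrt(10)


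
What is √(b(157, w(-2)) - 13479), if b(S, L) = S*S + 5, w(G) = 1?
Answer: 5*√447 ≈ 105.71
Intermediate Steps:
b(S, L) = 5 + S² (b(S, L) = S² + 5 = 5 + S²)
√(b(157, w(-2)) - 13479) = √((5 + 157²) - 13479) = √((5 + 24649) - 13479) = √(24654 - 13479) = √11175 = 5*√447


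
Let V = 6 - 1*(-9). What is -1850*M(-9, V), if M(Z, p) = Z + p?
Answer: -11100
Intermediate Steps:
V = 15 (V = 6 + 9 = 15)
-1850*M(-9, V) = -1850*(-9 + 15) = -1850*6 = -11100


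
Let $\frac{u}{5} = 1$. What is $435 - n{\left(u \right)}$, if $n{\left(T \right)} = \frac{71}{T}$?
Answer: $\frac{2104}{5} \approx 420.8$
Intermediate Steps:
$u = 5$ ($u = 5 \cdot 1 = 5$)
$435 - n{\left(u \right)} = 435 - \frac{71}{5} = \frac{2104}{5}$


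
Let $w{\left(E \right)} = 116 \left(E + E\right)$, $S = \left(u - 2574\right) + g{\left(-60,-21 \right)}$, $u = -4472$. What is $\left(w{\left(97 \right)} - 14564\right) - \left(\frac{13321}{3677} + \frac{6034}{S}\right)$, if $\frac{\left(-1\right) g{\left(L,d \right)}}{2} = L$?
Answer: $\frac{101068563826}{12733451} \approx 7937.3$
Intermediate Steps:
$g{\left(L,d \right)} = - 2 L$
$S = -6926$ ($S = \left(-4472 - 2574\right) - -120 = -7046 + 120 = -6926$)
$w{\left(E \right)} = 232 E$ ($w{\left(E \right)} = 116 \cdot 2 E = 232 E$)
$\left(w{\left(97 \right)} - 14564\right) - \left(\frac{13321}{3677} + \frac{6034}{S}\right) = \left(232 \cdot 97 - 14564\right) - \left(- \frac{3017}{3463} + \frac{13321}{3677}\right) = \left(22504 - 14564\right) - \frac{35037114}{12733451} = 7940 + \left(\frac{3017}{3463} - \frac{13321}{3677}\right) = 7940 - \frac{35037114}{12733451} = \frac{101068563826}{12733451}$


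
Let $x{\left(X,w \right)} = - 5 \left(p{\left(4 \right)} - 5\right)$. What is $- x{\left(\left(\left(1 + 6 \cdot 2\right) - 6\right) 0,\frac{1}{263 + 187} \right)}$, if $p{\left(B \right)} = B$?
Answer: $-5$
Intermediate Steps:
$x{\left(X,w \right)} = 5$ ($x{\left(X,w \right)} = - 5 \left(4 - 5\right) = \left(-5\right) \left(-1\right) = 5$)
$- x{\left(\left(\left(1 + 6 \cdot 2\right) - 6\right) 0,\frac{1}{263 + 187} \right)} = \left(-1\right) 5 = -5$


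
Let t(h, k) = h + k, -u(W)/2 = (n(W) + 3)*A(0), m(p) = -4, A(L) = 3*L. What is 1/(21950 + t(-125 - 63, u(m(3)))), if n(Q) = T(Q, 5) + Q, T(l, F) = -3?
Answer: 1/21762 ≈ 4.5952e-5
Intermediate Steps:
n(Q) = -3 + Q
u(W) = 0 (u(W) = -2*((-3 + W) + 3)*3*0 = -2*W*0 = -2*0 = 0)
1/(21950 + t(-125 - 63, u(m(3)))) = 1/(21950 + ((-125 - 63) + 0)) = 1/(21950 + (-188 + 0)) = 1/(21950 - 188) = 1/21762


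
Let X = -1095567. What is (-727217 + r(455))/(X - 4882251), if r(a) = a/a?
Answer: 51944/426987 ≈ 0.12165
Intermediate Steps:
r(a) = 1
(-727217 + r(455))/(X - 4882251) = (-727217 + 1)/(-1095567 - 4882251) = -727216/(-5977818) = -727216*(-1/5977818) = 51944/426987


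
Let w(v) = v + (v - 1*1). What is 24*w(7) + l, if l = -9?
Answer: 303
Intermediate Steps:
w(v) = -1 + 2*v (w(v) = v + (v - 1) = v + (-1 + v) = -1 + 2*v)
24*w(7) + l = 24*(-1 + 2*7) - 9 = 24*(-1 + 14) - 9 = 24*13 - 9 = 312 - 9 = 303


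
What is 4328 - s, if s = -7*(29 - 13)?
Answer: 4440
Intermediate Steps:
s = -112 (s = -7*16 = -112)
4328 - s = 4328 - 1*(-112) = 4328 + 112 = 4440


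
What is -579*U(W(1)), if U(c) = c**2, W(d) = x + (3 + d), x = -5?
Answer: -579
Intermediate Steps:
W(d) = -2 + d (W(d) = -5 + (3 + d) = -2 + d)
-579*U(W(1)) = -579*(-2 + 1)**2 = -579*(-1)**2 = -579*1 = -579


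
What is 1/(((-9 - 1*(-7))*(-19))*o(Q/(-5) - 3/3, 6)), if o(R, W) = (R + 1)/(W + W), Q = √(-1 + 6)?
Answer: -6*√5/19 ≈ -0.70613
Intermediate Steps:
Q = √5 ≈ 2.2361
o(R, W) = (1 + R)/(2*W) (o(R, W) = (1 + R)/((2*W)) = (1 + R)*(1/(2*W)) = (1 + R)/(2*W))
1/(((-9 - 1*(-7))*(-19))*o(Q/(-5) - 3/3, 6)) = 1/(((-9 - 1*(-7))*(-19))*((½)*(1 + (√5/(-5) - 3/3))/6)) = 1/(((-9 + 7)*(-19))*((½)*(⅙)*(1 + (√5*(-⅕) - 3*⅓)))) = 1/((-2*(-19))*((½)*(⅙)*(1 + (-√5/5 - 1)))) = 1/(38*((½)*(⅙)*(1 + (-1 - √5/5)))) = 1/(38*((½)*(⅙)*(-√5/5))) = 1/(38*(-√5/60)) = 1/(-19*√5/30) = -6*√5/19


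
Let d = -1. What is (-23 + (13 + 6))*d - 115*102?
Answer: -11726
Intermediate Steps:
(-23 + (13 + 6))*d - 115*102 = (-23 + (13 + 6))*(-1) - 115*102 = (-23 + 19)*(-1) - 11730 = -4*(-1) - 11730 = 4 - 11730 = -11726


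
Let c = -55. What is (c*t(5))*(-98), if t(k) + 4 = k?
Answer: 5390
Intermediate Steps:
t(k) = -4 + k
(c*t(5))*(-98) = -55*(-4 + 5)*(-98) = -55*1*(-98) = -55*(-98) = 5390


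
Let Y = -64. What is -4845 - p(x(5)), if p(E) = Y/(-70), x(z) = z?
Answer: -169607/35 ≈ -4845.9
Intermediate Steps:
p(E) = 32/35 (p(E) = -64/(-70) = -64*(-1/70) = 32/35)
-4845 - p(x(5)) = -4845 - 1*32/35 = -4845 - 32/35 = -169607/35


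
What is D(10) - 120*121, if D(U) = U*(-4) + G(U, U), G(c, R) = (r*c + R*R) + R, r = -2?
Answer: -14470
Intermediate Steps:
G(c, R) = R + R² - 2*c (G(c, R) = (-2*c + R*R) + R = (-2*c + R²) + R = (R² - 2*c) + R = R + R² - 2*c)
D(U) = U² - 5*U (D(U) = U*(-4) + (U + U² - 2*U) = -4*U + (U² - U) = U² - 5*U)
D(10) - 120*121 = 10*(-5 + 10) - 120*121 = 10*5 - 14520 = 50 - 14520 = -14470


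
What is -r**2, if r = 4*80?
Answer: -102400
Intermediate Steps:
r = 320
-r**2 = -1*320**2 = -1*102400 = -102400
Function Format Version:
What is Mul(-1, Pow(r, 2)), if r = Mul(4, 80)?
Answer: -102400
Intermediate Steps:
r = 320
Mul(-1, Pow(r, 2)) = Mul(-1, Pow(320, 2)) = Mul(-1, 102400) = -102400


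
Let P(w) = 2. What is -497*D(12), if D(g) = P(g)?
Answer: -994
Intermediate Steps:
D(g) = 2
-497*D(12) = -497*2 = -994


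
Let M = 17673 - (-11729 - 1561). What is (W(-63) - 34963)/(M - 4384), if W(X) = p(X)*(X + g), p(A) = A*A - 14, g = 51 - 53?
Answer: -292038/26579 ≈ -10.988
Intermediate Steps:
M = 30963 (M = 17673 - 1*(-13290) = 17673 + 13290 = 30963)
g = -2
p(A) = -14 + A² (p(A) = A² - 14 = -14 + A²)
W(X) = (-14 + X²)*(-2 + X) (W(X) = (-14 + X²)*(X - 2) = (-14 + X²)*(-2 + X))
(W(-63) - 34963)/(M - 4384) = ((-14 + (-63)²)*(-2 - 63) - 34963)/(30963 - 4384) = ((-14 + 3969)*(-65) - 34963)/26579 = (3955*(-65) - 34963)*(1/26579) = (-257075 - 34963)*(1/26579) = -292038*1/26579 = -292038/26579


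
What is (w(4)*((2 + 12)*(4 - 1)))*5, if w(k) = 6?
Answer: 1260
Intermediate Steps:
(w(4)*((2 + 12)*(4 - 1)))*5 = (6*((2 + 12)*(4 - 1)))*5 = (6*(14*3))*5 = (6*42)*5 = 252*5 = 1260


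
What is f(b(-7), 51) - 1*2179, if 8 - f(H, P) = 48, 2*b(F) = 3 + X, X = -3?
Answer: -2219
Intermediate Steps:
b(F) = 0 (b(F) = (3 - 3)/2 = (½)*0 = 0)
f(H, P) = -40 (f(H, P) = 8 - 1*48 = 8 - 48 = -40)
f(b(-7), 51) - 1*2179 = -40 - 1*2179 = -40 - 2179 = -2219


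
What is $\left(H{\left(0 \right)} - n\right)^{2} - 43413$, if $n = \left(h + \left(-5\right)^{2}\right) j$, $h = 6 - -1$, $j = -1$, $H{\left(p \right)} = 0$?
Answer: $-42389$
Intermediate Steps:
$h = 7$ ($h = 6 + 1 = 7$)
$n = -32$ ($n = \left(7 + \left(-5\right)^{2}\right) \left(-1\right) = \left(7 + 25\right) \left(-1\right) = 32 \left(-1\right) = -32$)
$\left(H{\left(0 \right)} - n\right)^{2} - 43413 = \left(0 - -32\right)^{2} - 43413 = \left(0 + 32\right)^{2} - 43413 = 32^{2} - 43413 = 1024 - 43413 = -42389$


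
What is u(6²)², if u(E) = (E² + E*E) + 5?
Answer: 6744409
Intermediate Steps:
u(E) = 5 + 2*E² (u(E) = (E² + E²) + 5 = 2*E² + 5 = 5 + 2*E²)
u(6²)² = (5 + 2*(6²)²)² = (5 + 2*36²)² = (5 + 2*1296)² = (5 + 2592)² = 2597² = 6744409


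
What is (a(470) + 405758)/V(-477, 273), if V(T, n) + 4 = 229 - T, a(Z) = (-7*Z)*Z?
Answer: -43867/27 ≈ -1624.7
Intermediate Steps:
a(Z) = -7*Z²
V(T, n) = 225 - T (V(T, n) = -4 + (229 - T) = 225 - T)
(a(470) + 405758)/V(-477, 273) = (-7*470² + 405758)/(225 - 1*(-477)) = (-7*220900 + 405758)/(225 + 477) = (-1546300 + 405758)/702 = -1140542*1/702 = -43867/27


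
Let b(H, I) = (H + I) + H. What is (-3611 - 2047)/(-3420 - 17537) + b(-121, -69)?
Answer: -6511969/20957 ≈ -310.73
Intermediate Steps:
b(H, I) = I + 2*H
(-3611 - 2047)/(-3420 - 17537) + b(-121, -69) = (-3611 - 2047)/(-3420 - 17537) + (-69 + 2*(-121)) = -5658/(-20957) + (-69 - 242) = -5658*(-1/20957) - 311 = 5658/20957 - 311 = -6511969/20957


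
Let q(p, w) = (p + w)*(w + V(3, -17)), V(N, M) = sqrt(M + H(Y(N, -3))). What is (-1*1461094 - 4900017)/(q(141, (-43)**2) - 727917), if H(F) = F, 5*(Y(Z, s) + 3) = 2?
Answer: -18775410699823/8711978855609 + 17722055246*I*sqrt(10)/8711978855609 ≈ -2.1551 + 0.0064328*I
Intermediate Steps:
Y(Z, s) = -13/5 (Y(Z, s) = -3 + (1/5)*2 = -3 + 2/5 = -13/5)
V(N, M) = sqrt(-13/5 + M) (V(N, M) = sqrt(M - 13/5) = sqrt(-13/5 + M))
q(p, w) = (p + w)*(w + 7*I*sqrt(10)/5) (q(p, w) = (p + w)*(w + sqrt(-65 + 25*(-17))/5) = (p + w)*(w + sqrt(-65 - 425)/5) = (p + w)*(w + sqrt(-490)/5) = (p + w)*(w + (7*I*sqrt(10))/5) = (p + w)*(w + 7*I*sqrt(10)/5))
(-1*1461094 - 4900017)/(q(141, (-43)**2) - 727917) = (-1*1461094 - 4900017)/((((-43)**2)**2 + 141*(-43)**2 + (7/5)*I*141*sqrt(10) + (7/5)*I*(-43)**2*sqrt(10)) - 727917) = (-1461094 - 4900017)/((1849**2 + 141*1849 + 987*I*sqrt(10)/5 + (7/5)*I*1849*sqrt(10)) - 727917) = -6361111/((3418801 + 260709 + 987*I*sqrt(10)/5 + 12943*I*sqrt(10)/5) - 727917) = -6361111/((3679510 + 2786*I*sqrt(10)) - 727917) = -6361111/(2951593 + 2786*I*sqrt(10))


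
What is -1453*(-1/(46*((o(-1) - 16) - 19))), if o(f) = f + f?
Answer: -1453/1702 ≈ -0.85370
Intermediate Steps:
o(f) = 2*f
-1453*(-1/(46*((o(-1) - 16) - 19))) = -1453*(-1/(46*((2*(-1) - 16) - 19))) = -1453*(-1/(46*((-2 - 16) - 19))) = -1453*(-1/(46*(-18 - 19))) = -1453/((-46*(-37))) = -1453/1702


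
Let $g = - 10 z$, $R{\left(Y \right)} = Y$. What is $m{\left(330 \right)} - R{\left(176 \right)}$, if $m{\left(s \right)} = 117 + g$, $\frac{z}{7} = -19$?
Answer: $1271$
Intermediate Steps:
$z = -133$ ($z = 7 \left(-19\right) = -133$)
$g = 1330$ ($g = \left(-10\right) \left(-133\right) = 1330$)
$m{\left(s \right)} = 1447$ ($m{\left(s \right)} = 117 + 1330 = 1447$)
$m{\left(330 \right)} - R{\left(176 \right)} = 1447 - 176 = 1271$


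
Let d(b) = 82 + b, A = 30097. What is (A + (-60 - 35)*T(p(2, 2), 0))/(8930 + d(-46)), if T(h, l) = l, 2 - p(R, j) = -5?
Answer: 30097/8966 ≈ 3.3568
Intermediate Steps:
p(R, j) = 7 (p(R, j) = 2 - 1*(-5) = 2 + 5 = 7)
(A + (-60 - 35)*T(p(2, 2), 0))/(8930 + d(-46)) = (30097 + (-60 - 35)*0)/(8930 + (82 - 46)) = (30097 - 95*0)/(8930 + 36) = (30097 + 0)/8966 = 30097*(1/8966) = 30097/8966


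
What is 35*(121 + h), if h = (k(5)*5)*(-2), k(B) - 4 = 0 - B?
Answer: 4585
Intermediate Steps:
k(B) = 4 - B (k(B) = 4 + (0 - B) = 4 - B)
h = 10 (h = ((4 - 1*5)*5)*(-2) = ((4 - 5)*5)*(-2) = -1*5*(-2) = -5*(-2) = 10)
35*(121 + h) = 35*(121 + 10) = 35*131 = 4585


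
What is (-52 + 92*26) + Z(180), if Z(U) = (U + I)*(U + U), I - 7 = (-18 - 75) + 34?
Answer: 48420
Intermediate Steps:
I = -52 (I = 7 + ((-18 - 75) + 34) = 7 + (-93 + 34) = 7 - 59 = -52)
Z(U) = 2*U*(-52 + U) (Z(U) = (U - 52)*(U + U) = (-52 + U)*(2*U) = 2*U*(-52 + U))
(-52 + 92*26) + Z(180) = (-52 + 92*26) + 2*180*(-52 + 180) = (-52 + 2392) + 2*180*128 = 2340 + 46080 = 48420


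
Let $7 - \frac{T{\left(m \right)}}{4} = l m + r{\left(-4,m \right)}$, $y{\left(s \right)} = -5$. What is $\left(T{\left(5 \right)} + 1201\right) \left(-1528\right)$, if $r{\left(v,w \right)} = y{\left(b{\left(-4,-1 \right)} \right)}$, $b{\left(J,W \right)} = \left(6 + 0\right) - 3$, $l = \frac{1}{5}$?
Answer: $-1902360$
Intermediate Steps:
$l = \frac{1}{5} \approx 0.2$
$b{\left(J,W \right)} = 3$ ($b{\left(J,W \right)} = 6 - 3 = 3$)
$r{\left(v,w \right)} = -5$
$T{\left(m \right)} = 48 - \frac{4 m}{5}$ ($T{\left(m \right)} = 28 - 4 \left(\frac{m}{5} - 5\right) = 28 - 4 \left(-5 + \frac{m}{5}\right) = 28 - \left(-20 + \frac{4 m}{5}\right) = 48 - \frac{4 m}{5}$)
$\left(T{\left(5 \right)} + 1201\right) \left(-1528\right) = \left(\left(48 - 4\right) + 1201\right) \left(-1528\right) = \left(44 + 1201\right) \left(-1528\right) = 1245 \left(-1528\right) = -1902360$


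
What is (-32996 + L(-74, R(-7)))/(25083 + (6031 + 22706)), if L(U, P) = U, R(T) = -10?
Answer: -3307/5382 ≈ -0.61446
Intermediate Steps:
(-32996 + L(-74, R(-7)))/(25083 + (6031 + 22706)) = (-32996 - 74)/(25083 + (6031 + 22706)) = -33070/(25083 + 28737) = -33070/53820 = -33070*1/53820 = -3307/5382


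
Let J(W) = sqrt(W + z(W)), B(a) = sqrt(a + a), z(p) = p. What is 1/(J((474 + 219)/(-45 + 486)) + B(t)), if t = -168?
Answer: 7/(sqrt(154) + 28*I*sqrt(21)) ≈ 0.0052273 - 0.054049*I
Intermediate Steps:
B(a) = sqrt(2)*sqrt(a) (B(a) = sqrt(2*a) = sqrt(2)*sqrt(a))
J(W) = sqrt(2)*sqrt(W) (J(W) = sqrt(W + W) = sqrt(2*W) = sqrt(2)*sqrt(W))
1/(J((474 + 219)/(-45 + 486)) + B(t)) = 1/(sqrt(2)*sqrt((474 + 219)/(-45 + 486)) + sqrt(2)*sqrt(-168)) = 1/(sqrt(2)*sqrt(693/441) + sqrt(2)*(2*I*sqrt(42))) = 1/(sqrt(2)*sqrt(693*(1/441)) + 4*I*sqrt(21)) = 1/(sqrt(2)*sqrt(11/7) + 4*I*sqrt(21)) = 1/(sqrt(2)*(sqrt(77)/7) + 4*I*sqrt(21)) = 1/(sqrt(154)/7 + 4*I*sqrt(21))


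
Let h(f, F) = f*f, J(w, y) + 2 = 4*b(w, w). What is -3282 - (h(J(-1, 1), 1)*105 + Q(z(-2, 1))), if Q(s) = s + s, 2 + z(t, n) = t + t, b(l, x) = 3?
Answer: -13770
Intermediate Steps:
z(t, n) = -2 + 2*t (z(t, n) = -2 + (t + t) = -2 + 2*t)
Q(s) = 2*s
J(w, y) = 10 (J(w, y) = -2 + 4*3 = -2 + 12 = 10)
h(f, F) = f²
-3282 - (h(J(-1, 1), 1)*105 + Q(z(-2, 1))) = -3282 - (10²*105 + 2*(-2 + 2*(-2))) = -3282 - (100*105 + 2*(-2 - 4)) = -3282 - (10500 + 2*(-6)) = -3282 - (10500 - 12) = -3282 - 1*10488 = -3282 - 10488 = -13770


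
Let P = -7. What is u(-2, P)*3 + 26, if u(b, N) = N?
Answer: 5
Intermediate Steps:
u(-2, P)*3 + 26 = -7*3 + 26 = -21 + 26 = 5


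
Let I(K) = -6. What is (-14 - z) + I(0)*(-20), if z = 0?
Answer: 106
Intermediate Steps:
(-14 - z) + I(0)*(-20) = (-14 - 1*0) - 6*(-20) = (-14 + 0) + 120 = -14 + 120 = 106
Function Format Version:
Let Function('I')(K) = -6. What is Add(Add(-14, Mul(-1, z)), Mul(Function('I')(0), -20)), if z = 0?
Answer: 106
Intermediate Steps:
Add(Add(-14, Mul(-1, z)), Mul(Function('I')(0), -20)) = Add(Add(-14, Mul(-1, 0)), Mul(-6, -20)) = Add(Add(-14, 0), 120) = Add(-14, 120) = 106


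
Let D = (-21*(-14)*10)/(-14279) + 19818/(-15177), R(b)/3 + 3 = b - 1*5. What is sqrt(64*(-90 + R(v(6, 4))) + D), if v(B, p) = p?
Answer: I*sqrt(34072629407146733262)/72237461 ≈ 80.805*I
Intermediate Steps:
R(b) = -24 + 3*b (R(b) = -9 + 3*(b - 1*5) = -9 + 3*(b - 5) = -9 + 3*(-5 + b) = -9 + (-15 + 3*b) = -24 + 3*b)
D = -109200534/72237461 (D = (294*10)*(-1/14279) + 19818*(-1/15177) = 2940*(-1/14279) - 6606/5059 = -2940/14279 - 6606/5059 = -109200534/72237461 ≈ -1.5117)
sqrt(64*(-90 + R(v(6, 4))) + D) = sqrt(64*(-90 + (-24 + 3*4)) - 109200534/72237461) = sqrt(64*(-90 + (-24 + 12)) - 109200534/72237461) = sqrt(64*(-90 - 12) - 109200534/72237461) = sqrt(64*(-102) - 109200534/72237461) = sqrt(-6528 - 109200534/72237461) = sqrt(-471675345942/72237461) = I*sqrt(34072629407146733262)/72237461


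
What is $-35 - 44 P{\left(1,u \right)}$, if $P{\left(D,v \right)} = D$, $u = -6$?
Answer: $-79$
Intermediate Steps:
$-35 - 44 P{\left(1,u \right)} = -35 - 44 = -79$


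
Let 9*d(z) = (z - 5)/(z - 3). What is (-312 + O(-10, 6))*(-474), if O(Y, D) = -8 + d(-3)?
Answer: 1364488/9 ≈ 1.5161e+5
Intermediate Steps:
d(z) = (-5 + z)/(9*(-3 + z)) (d(z) = ((z - 5)/(z - 3))/9 = ((-5 + z)/(-3 + z))/9 = (-5 + z)/(9*(-3 + z)))
O(Y, D) = -212/27 (O(Y, D) = -8 + (-5 - 3)/(9*(-3 - 3)) = -8 + (⅑)*(-8)/(-6) = -8 + (⅑)*(-⅙)*(-8) = -8 + 4/27 = -212/27)
(-312 + O(-10, 6))*(-474) = (-312 - 212/27)*(-474) = -8636/27*(-474) = 1364488/9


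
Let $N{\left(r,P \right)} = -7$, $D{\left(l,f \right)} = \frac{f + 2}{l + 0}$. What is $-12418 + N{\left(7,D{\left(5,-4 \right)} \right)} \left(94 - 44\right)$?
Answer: $-12768$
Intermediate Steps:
$D{\left(l,f \right)} = \frac{2 + f}{l}$
$-12418 + N{\left(7,D{\left(5,-4 \right)} \right)} \left(94 - 44\right) = -12418 - 7 \left(94 - 44\right) = -12418 - 350 = -12768$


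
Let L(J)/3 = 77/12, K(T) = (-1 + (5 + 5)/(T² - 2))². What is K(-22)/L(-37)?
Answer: 222784/4472237 ≈ 0.049815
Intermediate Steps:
K(T) = (-1 + 10/(-2 + T²))²
L(J) = 77/4 (L(J) = 3*(77/12) = 77/4)
K(-22)/L(-37) = ((-12 + (-22)²)²/(-2 + (-22)²)²)/(77/4) = ((-12 + 484)²/(-2 + 484)²)*(4/77) = (472²/482²)*(4/77) = (222784*(1/232324))*(4/77) = (55696/58081)*(4/77) = 222784/4472237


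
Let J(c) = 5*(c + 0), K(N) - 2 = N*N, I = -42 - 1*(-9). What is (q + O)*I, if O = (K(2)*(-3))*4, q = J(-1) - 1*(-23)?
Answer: 1782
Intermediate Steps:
I = -33 (I = -42 + 9 = -33)
K(N) = 2 + N² (K(N) = 2 + N*N = 2 + N²)
J(c) = 5*c
q = 18 (q = 5*(-1) - 1*(-23) = -5 + 23 = 18)
O = -72 (O = ((2 + 2²)*(-3))*4 = ((2 + 4)*(-3))*4 = (6*(-3))*4 = -18*4 = -72)
(q + O)*I = (18 - 72)*(-33) = -54*(-33) = 1782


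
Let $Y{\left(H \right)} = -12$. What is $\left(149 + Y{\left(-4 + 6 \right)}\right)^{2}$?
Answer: $18769$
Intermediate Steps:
$\left(149 + Y{\left(-4 + 6 \right)}\right)^{2} = \left(149 - 12\right)^{2} = 137^{2} = 18769$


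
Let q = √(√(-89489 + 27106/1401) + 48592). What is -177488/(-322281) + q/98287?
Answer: 177488/322281 + 1401^(¾)*√(48592*√1401 + I*√125346983)/137700087 ≈ 0.55297 + 6.9028e-6*I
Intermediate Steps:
q = √(48592 + I*√175611123183/1401) (q = √(√(-89489 + 27106*(1/1401)) + 48592) = √(√(-89489 + 27106/1401) + 48592) = √(√(-125346983/1401) + 48592) = √(I*√175611123183/1401 + 48592) = √(48592 + I*√175611123183/1401) ≈ 220.44 + 0.6785*I)
-177488/(-322281) + q/98287 = -177488/(-322281) + (1401^(¾)*√(48592*√1401 + I*√125346983)/1401)/98287 = -177488*(-1/322281) + (1401^(¾)*√(48592*√1401 + I*√125346983)/1401)*(1/98287) = 177488/322281 + 1401^(¾)*√(48592*√1401 + I*√125346983)/137700087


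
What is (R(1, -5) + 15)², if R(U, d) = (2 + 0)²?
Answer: 361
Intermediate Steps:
R(U, d) = 4 (R(U, d) = 2² = 4)
(R(1, -5) + 15)² = (4 + 15)² = 19² = 361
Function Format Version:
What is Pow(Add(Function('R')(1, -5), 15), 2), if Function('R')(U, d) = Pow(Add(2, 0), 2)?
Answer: 361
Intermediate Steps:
Function('R')(U, d) = 4 (Function('R')(U, d) = Pow(2, 2) = 4)
Pow(Add(Function('R')(1, -5), 15), 2) = Pow(Add(4, 15), 2) = Pow(19, 2) = 361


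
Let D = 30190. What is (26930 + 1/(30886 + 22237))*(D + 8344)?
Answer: 55126832534794/53123 ≈ 1.0377e+9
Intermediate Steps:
(26930 + 1/(30886 + 22237))*(D + 8344) = (26930 + 1/(30886 + 22237))*(30190 + 8344) = (26930 + 1/53123)*38534 = (1430602391/53123)*38534 = 55126832534794/53123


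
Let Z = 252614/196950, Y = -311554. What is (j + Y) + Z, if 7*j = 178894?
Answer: -197144490251/689325 ≈ -2.8600e+5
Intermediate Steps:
Z = 126307/98475 (Z = 252614*(1/196950) = 126307/98475 ≈ 1.2826)
j = 178894/7 (j = (⅐)*178894 = 178894/7 ≈ 25556.)
(j + Y) + Z = (178894/7 - 311554) + 126307/98475 = -2001984/7 + 126307/98475 = -197144490251/689325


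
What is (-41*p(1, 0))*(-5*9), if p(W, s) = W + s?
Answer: 1845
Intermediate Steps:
(-41*p(1, 0))*(-5*9) = (-41*(1 + 0))*(-5*9) = -41*1*(-45) = -41*(-45) = 1845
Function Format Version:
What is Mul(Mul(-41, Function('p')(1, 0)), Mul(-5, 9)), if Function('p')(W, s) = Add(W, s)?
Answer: 1845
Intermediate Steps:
Mul(Mul(-41, Function('p')(1, 0)), Mul(-5, 9)) = Mul(Mul(-41, Add(1, 0)), Mul(-5, 9)) = Mul(Mul(-41, 1), -45) = Mul(-41, -45) = 1845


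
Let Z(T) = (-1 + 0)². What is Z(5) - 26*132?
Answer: -3431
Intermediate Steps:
Z(T) = 1 (Z(T) = (-1)² = 1)
Z(5) - 26*132 = 1 - 26*132 = 1 - 3432 = -3431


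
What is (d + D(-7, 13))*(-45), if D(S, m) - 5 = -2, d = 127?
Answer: -5850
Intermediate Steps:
D(S, m) = 3 (D(S, m) = 5 - 2 = 3)
(d + D(-7, 13))*(-45) = (127 + 3)*(-45) = 130*(-45) = -5850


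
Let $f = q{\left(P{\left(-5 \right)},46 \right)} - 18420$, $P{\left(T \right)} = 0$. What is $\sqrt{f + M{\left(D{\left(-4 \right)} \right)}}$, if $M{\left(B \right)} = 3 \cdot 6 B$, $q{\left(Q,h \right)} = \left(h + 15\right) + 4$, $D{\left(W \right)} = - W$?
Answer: $i \sqrt{18283} \approx 135.21 i$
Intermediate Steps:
$q{\left(Q,h \right)} = 19 + h$ ($q{\left(Q,h \right)} = \left(15 + h\right) + 4 = 19 + h$)
$M{\left(B \right)} = 18 B$
$f = -18355$ ($f = \left(19 + 46\right) - 18420 = 65 - 18420 = -18355$)
$\sqrt{f + M{\left(D{\left(-4 \right)} \right)}} = \sqrt{-18355 + 18 \left(\left(-1\right) \left(-4\right)\right)} = \sqrt{-18355 + 18 \cdot 4} = \sqrt{-18355 + 72} = \sqrt{-18283} = i \sqrt{18283}$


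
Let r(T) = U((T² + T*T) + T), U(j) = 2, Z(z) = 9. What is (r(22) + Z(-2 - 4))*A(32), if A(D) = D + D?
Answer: 704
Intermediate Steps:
A(D) = 2*D
r(T) = 2
(r(22) + Z(-2 - 4))*A(32) = (2 + 9)*(2*32) = 11*64 = 704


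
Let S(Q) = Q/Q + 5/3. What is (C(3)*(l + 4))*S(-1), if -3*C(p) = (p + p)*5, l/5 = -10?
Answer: 3680/3 ≈ 1226.7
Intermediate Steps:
l = -50 (l = 5*(-10) = -50)
S(Q) = 8/3 (S(Q) = 1 + 5*(1/3) = 1 + 5/3 = 8/3)
C(p) = -10*p/3 (C(p) = -(p + p)*5/3 = -2*p*5/3 = -10*p/3)
(C(3)*(l + 4))*S(-1) = ((-10/3*3)*(-50 + 4))*(8/3) = -10*(-46)*(8/3) = 460*(8/3) = 3680/3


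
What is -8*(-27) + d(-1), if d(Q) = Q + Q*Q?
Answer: 216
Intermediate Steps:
d(Q) = Q + Q**2
-8*(-27) + d(-1) = -8*(-27) - (1 - 1) = 216 - 1*0 = 216 + 0 = 216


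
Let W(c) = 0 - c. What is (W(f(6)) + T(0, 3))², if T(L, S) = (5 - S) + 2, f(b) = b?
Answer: 4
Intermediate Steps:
W(c) = -c
T(L, S) = 7 - S
(W(f(6)) + T(0, 3))² = (-1*6 + (7 - 1*3))² = (-6 + (7 - 3))² = (-6 + 4)² = (-2)² = 4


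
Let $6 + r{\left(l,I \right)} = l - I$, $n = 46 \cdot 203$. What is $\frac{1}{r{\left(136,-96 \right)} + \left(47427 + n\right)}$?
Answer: $\frac{1}{56991} \approx 1.7547 \cdot 10^{-5}$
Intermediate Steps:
$n = 9338$
$r{\left(l,I \right)} = -6 + l - I$ ($r{\left(l,I \right)} = -6 - \left(I - l\right) = -6 + l - I$)
$\frac{1}{r{\left(136,-96 \right)} + \left(47427 + n\right)} = \frac{1}{\left(-6 + 136 - -96\right) + \left(47427 + 9338\right)} = \frac{1}{\left(-6 + 136 + 96\right) + 56765} = \frac{1}{226 + 56765} = \frac{1}{56991}$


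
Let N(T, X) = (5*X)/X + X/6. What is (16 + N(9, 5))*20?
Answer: 1310/3 ≈ 436.67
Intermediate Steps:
N(T, X) = 5 + X/6 (N(T, X) = 5 + X*(⅙) = 5 + X/6)
(16 + N(9, 5))*20 = (16 + (5 + (⅙)*5))*20 = (16 + (5 + ⅚))*20 = (16 + 35/6)*20 = (131/6)*20 = 1310/3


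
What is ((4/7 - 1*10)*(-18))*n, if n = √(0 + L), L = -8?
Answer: 2376*I*√2/7 ≈ 480.02*I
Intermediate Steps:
n = 2*I*√2 (n = √(0 - 8) = √(-8) = 2*I*√2 ≈ 2.8284*I)
((4/7 - 1*10)*(-18))*n = ((4/7 - 1*10)*(-18))*(2*I*√2) = (((⅐)*4 - 10)*(-18))*(2*I*√2) = ((4/7 - 10)*(-18))*(2*I*√2) = (-66/7*(-18))*(2*I*√2) = 1188*(2*I*√2)/7 = 2376*I*√2/7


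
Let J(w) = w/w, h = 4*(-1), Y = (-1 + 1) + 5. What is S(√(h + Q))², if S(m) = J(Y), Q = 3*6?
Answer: 1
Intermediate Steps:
Y = 5 (Y = 0 + 5 = 5)
h = -4
Q = 18
J(w) = 1
S(m) = 1
S(√(h + Q))² = 1² = 1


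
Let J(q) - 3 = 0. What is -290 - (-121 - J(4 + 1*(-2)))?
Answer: -166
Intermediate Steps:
J(q) = 3 (J(q) = 3 + 0 = 3)
-290 - (-121 - J(4 + 1*(-2))) = -290 - (-121 - 1*3) = -290 - (-121 - 3) = -290 - 1*(-124) = -290 + 124 = -166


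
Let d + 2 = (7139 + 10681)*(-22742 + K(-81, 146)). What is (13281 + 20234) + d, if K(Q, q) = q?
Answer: -402627207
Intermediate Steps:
d = -402660722 (d = -2 + (7139 + 10681)*(-22742 + 146) = -2 + 17820*(-22596) = -2 - 402660720 = -402660722)
(13281 + 20234) + d = (13281 + 20234) - 402660722 = 33515 - 402660722 = -402627207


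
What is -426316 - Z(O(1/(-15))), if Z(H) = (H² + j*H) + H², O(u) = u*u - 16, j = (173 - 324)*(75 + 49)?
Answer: -36770380202/50625 ≈ -7.2633e+5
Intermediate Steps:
j = -18724 (j = -151*124 = -18724)
O(u) = -16 + u² (O(u) = u² - 16 = -16 + u²)
Z(H) = -18724*H + 2*H² (Z(H) = (H² - 18724*H) + H² = -18724*H + 2*H²)
-426316 - Z(O(1/(-15))) = -426316 - 2*(-16 + (1/(-15))²)*(-9362 + (-16 + (1/(-15))²)) = -426316 - 2*(-16 + (-1/15)²)*(-9362 + (-16 + (-1/15)²)) = -426316 - 2*(-16 + 1/225)*(-9362 + (-16 + 1/225)) = -426316 - 2*(-3599)*(-9362 - 3599/225)/225 = -426316 - 2*(-3599)*(-2110049)/(225*225) = -426316 - 1*15188132702/50625 = -426316 - 15188132702/50625 = -36770380202/50625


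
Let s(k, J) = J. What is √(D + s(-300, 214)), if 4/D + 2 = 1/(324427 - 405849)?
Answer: √5621921058990/162845 ≈ 14.560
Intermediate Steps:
D = -325688/162845 (D = 4/(-2 + 1/(324427 - 405849)) = 4/(-2 + 1/(-81422)) = 4/(-2 - 1/81422) = 4/(-162845/81422) = 4*(-81422/162845) = -325688/162845 ≈ -2.0000)
√(D + s(-300, 214)) = √(-325688/162845 + 214) = √(34523142/162845) = √5621921058990/162845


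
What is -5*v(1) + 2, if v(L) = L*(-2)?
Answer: 12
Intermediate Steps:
v(L) = -2*L
-5*v(1) + 2 = -(-10) + 2 = -5*(-2) + 2 = 10 + 2 = 12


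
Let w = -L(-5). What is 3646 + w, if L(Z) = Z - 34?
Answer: 3685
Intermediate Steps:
L(Z) = -34 + Z
w = 39 (w = -(-34 - 5) = -1*(-39) = 39)
3646 + w = 3646 + 39 = 3685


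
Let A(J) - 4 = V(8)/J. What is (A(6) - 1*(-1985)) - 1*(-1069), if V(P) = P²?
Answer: 9206/3 ≈ 3068.7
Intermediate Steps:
A(J) = 4 + 64/J (A(J) = 4 + 8²/J = 4 + 64/J)
(A(6) - 1*(-1985)) - 1*(-1069) = ((4 + 64/6) - 1*(-1985)) - 1*(-1069) = ((4 + 64*(⅙)) + 1985) + 1069 = ((4 + 32/3) + 1985) + 1069 = (44/3 + 1985) + 1069 = 5999/3 + 1069 = 9206/3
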